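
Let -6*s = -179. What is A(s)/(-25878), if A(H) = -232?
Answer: 116/12939 ≈ 0.0089651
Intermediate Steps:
s = 179/6 (s = -⅙*(-179) = 179/6 ≈ 29.833)
A(s)/(-25878) = -232/(-25878) = -232*(-1/25878) = 116/12939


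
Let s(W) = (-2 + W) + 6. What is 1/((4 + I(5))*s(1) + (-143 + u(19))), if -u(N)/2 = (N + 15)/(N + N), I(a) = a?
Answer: -19/1896 ≈ -0.010021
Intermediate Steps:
u(N) = -(15 + N)/N (u(N) = -2*(N + 15)/(N + N) = -2*(15 + N)/(2*N) = -2*(15 + N)*1/(2*N) = -(15 + N)/N)
s(W) = 4 + W
1/((4 + I(5))*s(1) + (-143 + u(19))) = 1/((4 + 5)*(4 + 1) + (-143 + (-15 - 1*19)/19)) = 1/(9*5 + (-143 + (-15 - 19)/19)) = 1/(45 + (-143 + (1/19)*(-34))) = 1/(45 + (-143 - 34/19)) = 1/(45 - 2751/19) = 1/(-1896/19) = -19/1896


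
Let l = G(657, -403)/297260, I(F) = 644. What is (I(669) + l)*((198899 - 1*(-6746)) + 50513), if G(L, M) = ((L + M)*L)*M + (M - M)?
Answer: 7952656036437/74315 ≈ 1.0701e+8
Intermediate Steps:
G(L, M) = L*M*(L + M) (G(L, M) = (L*(L + M))*M + 0 = L*M*(L + M) + 0 = L*M*(L + M))
l = -33625917/148630 (l = (657*(-403)*(657 - 403))/297260 = (657*(-403)*254)*(1/297260) = -67251834*1/297260 = -33625917/148630 ≈ -226.24)
(I(669) + l)*((198899 - 1*(-6746)) + 50513) = (644 - 33625917/148630)*((198899 - 1*(-6746)) + 50513) = 62091803*((198899 + 6746) + 50513)/148630 = 62091803*(205645 + 50513)/148630 = (62091803/148630)*256158 = 7952656036437/74315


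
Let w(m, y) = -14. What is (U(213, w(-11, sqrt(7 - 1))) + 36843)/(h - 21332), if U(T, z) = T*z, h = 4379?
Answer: -11287/5651 ≈ -1.9973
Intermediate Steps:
(U(213, w(-11, sqrt(7 - 1))) + 36843)/(h - 21332) = (213*(-14) + 36843)/(4379 - 21332) = (-2982 + 36843)/(-16953) = 33861*(-1/16953) = -11287/5651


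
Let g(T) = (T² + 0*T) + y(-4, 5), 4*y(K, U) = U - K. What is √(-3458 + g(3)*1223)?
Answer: √41203/2 ≈ 101.49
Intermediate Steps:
y(K, U) = -K/4 + U/4 (y(K, U) = (U - K)/4 = -K/4 + U/4)
g(T) = 9/4 + T² (g(T) = (T² + 0*T) + (-¼*(-4) + (¼)*5) = (T² + 0) + (1 + 5/4) = T² + 9/4 = 9/4 + T²)
√(-3458 + g(3)*1223) = √(-3458 + (9/4 + 3²)*1223) = √(-3458 + (9/4 + 9)*1223) = √(-3458 + (45/4)*1223) = √(-3458 + 55035/4) = √(41203/4) = √41203/2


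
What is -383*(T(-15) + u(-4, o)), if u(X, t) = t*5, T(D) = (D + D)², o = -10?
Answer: -325550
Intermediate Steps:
T(D) = 4*D² (T(D) = (2*D)² = 4*D²)
u(X, t) = 5*t
-383*(T(-15) + u(-4, o)) = -383*(4*(-15)² + 5*(-10)) = -383*(4*225 - 50) = -383*(900 - 50) = -383*850 = -325550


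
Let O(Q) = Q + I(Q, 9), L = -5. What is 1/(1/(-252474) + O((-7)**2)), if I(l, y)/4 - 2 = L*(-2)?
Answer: 252474/24489977 ≈ 0.010309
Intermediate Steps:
I(l, y) = 48 (I(l, y) = 8 + 4*(-5*(-2)) = 8 + 4*10 = 8 + 40 = 48)
O(Q) = 48 + Q (O(Q) = Q + 48 = 48 + Q)
1/(1/(-252474) + O((-7)**2)) = 1/(1/(-252474) + (48 + (-7)**2)) = 1/(-1/252474 + (48 + 49)) = 1/(-1/252474 + 97) = 1/(24489977/252474) = 252474/24489977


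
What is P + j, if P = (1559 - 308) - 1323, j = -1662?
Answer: -1734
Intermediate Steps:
P = -72 (P = 1251 - 1323 = -72)
P + j = -72 - 1662 = -1734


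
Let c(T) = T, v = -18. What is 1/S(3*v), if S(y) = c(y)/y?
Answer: 1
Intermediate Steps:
S(y) = 1 (S(y) = y/y = 1)
1/S(3*v) = 1/1 = 1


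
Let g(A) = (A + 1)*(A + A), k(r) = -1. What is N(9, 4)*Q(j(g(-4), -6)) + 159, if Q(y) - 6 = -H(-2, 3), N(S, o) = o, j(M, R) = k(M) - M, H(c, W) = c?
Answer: 191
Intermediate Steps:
g(A) = 2*A*(1 + A) (g(A) = (1 + A)*(2*A) = 2*A*(1 + A))
j(M, R) = -1 - M
Q(y) = 8 (Q(y) = 6 - 1*(-2) = 6 + 2 = 8)
N(9, 4)*Q(j(g(-4), -6)) + 159 = 4*8 + 159 = 32 + 159 = 191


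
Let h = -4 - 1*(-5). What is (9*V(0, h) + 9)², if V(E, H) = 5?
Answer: 2916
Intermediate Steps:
h = 1 (h = -4 + 5 = 1)
(9*V(0, h) + 9)² = (9*5 + 9)² = (45 + 9)² = 54² = 2916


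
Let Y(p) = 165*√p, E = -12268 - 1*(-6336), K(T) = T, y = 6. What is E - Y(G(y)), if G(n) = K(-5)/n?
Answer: -5932 - 55*I*√30/2 ≈ -5932.0 - 150.62*I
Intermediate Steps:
G(n) = -5/n
E = -5932 (E = -12268 + 6336 = -5932)
E - Y(G(y)) = -5932 - 165*√(-5/6) = -5932 - 165*√(-5*⅙) = -5932 - 165*√(-⅚) = -5932 - 165*I*√30/6 = -5932 - 55*I*√30/2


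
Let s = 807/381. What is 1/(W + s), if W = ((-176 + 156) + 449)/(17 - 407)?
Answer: 1270/1293 ≈ 0.98221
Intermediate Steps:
s = 269/127 (s = 807*(1/381) = 269/127 ≈ 2.1181)
W = -11/10 (W = (-20 + 449)/(-390) = 429*(-1/390) = -11/10 ≈ -1.1000)
1/(W + s) = 1/(-11/10 + 269/127) = 1/(1293/1270) = 1270/1293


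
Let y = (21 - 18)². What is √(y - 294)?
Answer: I*√285 ≈ 16.882*I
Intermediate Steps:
y = 9 (y = 3² = 9)
√(y - 294) = √(9 - 294) = √(-285) = I*√285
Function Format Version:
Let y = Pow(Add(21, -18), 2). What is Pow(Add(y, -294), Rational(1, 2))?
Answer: Mul(I, Pow(285, Rational(1, 2))) ≈ Mul(16.882, I)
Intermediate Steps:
y = 9 (y = Pow(3, 2) = 9)
Pow(Add(y, -294), Rational(1, 2)) = Pow(Add(9, -294), Rational(1, 2)) = Pow(-285, Rational(1, 2)) = Mul(I, Pow(285, Rational(1, 2)))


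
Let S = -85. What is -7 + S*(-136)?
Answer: 11553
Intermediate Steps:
-7 + S*(-136) = -7 - 85*(-136) = -7 + 11560 = 11553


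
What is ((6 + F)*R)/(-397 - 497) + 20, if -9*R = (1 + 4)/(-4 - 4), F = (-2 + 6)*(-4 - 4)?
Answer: 643745/32184 ≈ 20.002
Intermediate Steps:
F = -32 (F = 4*(-8) = -32)
R = 5/72 (R = -(1 + 4)/(9*(-4 - 4)) = -5/(9*(-8)) = -5*(-1)/(9*8) = -1/9*(-5/8) = 5/72 ≈ 0.069444)
((6 + F)*R)/(-397 - 497) + 20 = ((6 - 32)*(5/72))/(-397 - 497) + 20 = (-26*5/72)/(-894) + 20 = -1/894*(-65/36) + 20 = 65/32184 + 20 = 643745/32184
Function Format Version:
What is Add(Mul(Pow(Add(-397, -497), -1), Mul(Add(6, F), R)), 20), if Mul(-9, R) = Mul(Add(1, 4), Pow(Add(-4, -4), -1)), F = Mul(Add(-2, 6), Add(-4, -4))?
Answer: Rational(643745, 32184) ≈ 20.002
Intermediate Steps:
F = -32 (F = Mul(4, -8) = -32)
R = Rational(5, 72) (R = Mul(Rational(-1, 9), Mul(Add(1, 4), Pow(Add(-4, -4), -1))) = Mul(Rational(-1, 9), Mul(5, Pow(-8, -1))) = Mul(Rational(-1, 9), Mul(5, Rational(-1, 8))) = Mul(Rational(-1, 9), Rational(-5, 8)) = Rational(5, 72) ≈ 0.069444)
Add(Mul(Pow(Add(-397, -497), -1), Mul(Add(6, F), R)), 20) = Add(Mul(Pow(Add(-397, -497), -1), Mul(Add(6, -32), Rational(5, 72))), 20) = Add(Mul(Pow(-894, -1), Mul(-26, Rational(5, 72))), 20) = Add(Mul(Rational(-1, 894), Rational(-65, 36)), 20) = Add(Rational(65, 32184), 20) = Rational(643745, 32184)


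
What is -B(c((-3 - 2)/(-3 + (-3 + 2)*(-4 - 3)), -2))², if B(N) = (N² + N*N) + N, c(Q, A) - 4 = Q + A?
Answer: -225/64 ≈ -3.5156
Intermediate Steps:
c(Q, A) = 4 + A + Q (c(Q, A) = 4 + (Q + A) = 4 + (A + Q) = 4 + A + Q)
B(N) = N + 2*N² (B(N) = (N² + N²) + N = 2*N² + N = N + 2*N²)
-B(c((-3 - 2)/(-3 + (-3 + 2)*(-4 - 3)), -2))² = -((4 - 2 + (-3 - 2)/(-3 + (-3 + 2)*(-4 - 3)))*(1 + 2*(4 - 2 + (-3 - 2)/(-3 + (-3 + 2)*(-4 - 3)))))² = -((4 - 2 - 5/(-3 - 1*(-7)))*(1 + 2*(4 - 2 - 5/(-3 - 1*(-7)))))² = -((4 - 2 - 5/(-3 + 7))*(1 + 2*(4 - 2 - 5/(-3 + 7))))² = -((4 - 2 - 5/4)*(1 + 2*(4 - 2 - 5/4)))² = -(3*(1 + 2*(¾))/4)² = -(3*(1 + 3/2)/4)² = -((¾)*(5/2))² = -(15/8)² = -1*225/64 = -225/64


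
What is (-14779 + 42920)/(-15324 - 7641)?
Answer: -28141/22965 ≈ -1.2254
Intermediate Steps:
(-14779 + 42920)/(-15324 - 7641) = 28141/(-22965) = 28141*(-1/22965) = -28141/22965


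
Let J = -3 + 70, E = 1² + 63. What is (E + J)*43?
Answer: 5633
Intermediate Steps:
E = 64 (E = 1 + 63 = 64)
J = 67
(E + J)*43 = (64 + 67)*43 = 131*43 = 5633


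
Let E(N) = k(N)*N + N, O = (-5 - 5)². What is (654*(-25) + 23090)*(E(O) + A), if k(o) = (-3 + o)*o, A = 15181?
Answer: 6640793940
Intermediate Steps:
k(o) = o*(-3 + o)
O = 100 (O = (-10)² = 100)
E(N) = N + N²*(-3 + N) (E(N) = (N*(-3 + N))*N + N = N²*(-3 + N) + N = N + N²*(-3 + N))
(654*(-25) + 23090)*(E(O) + A) = (654*(-25) + 23090)*(100*(1 + 100*(-3 + 100)) + 15181) = (-16350 + 23090)*(100*(1 + 100*97) + 15181) = 6740*(100*(1 + 9700) + 15181) = 6740*(100*9701 + 15181) = 6740*(970100 + 15181) = 6740*985281 = 6640793940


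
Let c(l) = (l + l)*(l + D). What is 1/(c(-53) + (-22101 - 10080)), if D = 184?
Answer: -1/46067 ≈ -2.1707e-5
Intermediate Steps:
c(l) = 2*l*(184 + l) (c(l) = (l + l)*(l + 184) = (2*l)*(184 + l) = 2*l*(184 + l))
1/(c(-53) + (-22101 - 10080)) = 1/(2*(-53)*(184 - 53) + (-22101 - 10080)) = 1/(2*(-53)*131 - 32181) = 1/(-13886 - 32181) = 1/(-46067) = -1/46067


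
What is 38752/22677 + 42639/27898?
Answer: 2048027899/632642946 ≈ 3.2373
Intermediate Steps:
38752/22677 + 42639/27898 = 2048027899/632642946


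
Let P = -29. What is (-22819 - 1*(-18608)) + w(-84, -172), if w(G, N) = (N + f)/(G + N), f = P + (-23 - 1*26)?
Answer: -538883/128 ≈ -4210.0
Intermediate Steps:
f = -78 (f = -29 + (-23 - 1*26) = -29 + (-23 - 26) = -29 - 49 = -78)
w(G, N) = (-78 + N)/(G + N) (w(G, N) = (N - 78)/(G + N) = (-78 + N)/(G + N))
(-22819 - 1*(-18608)) + w(-84, -172) = (-22819 - 1*(-18608)) + (-78 - 172)/(-84 - 172) = (-22819 + 18608) - 250/(-256) = -4211 - 1/256*(-250) = -4211 + 125/128 = -538883/128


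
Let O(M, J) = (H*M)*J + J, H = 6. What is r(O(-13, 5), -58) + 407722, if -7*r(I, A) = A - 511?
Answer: 2854623/7 ≈ 4.0780e+5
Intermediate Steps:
O(M, J) = J + 6*J*M (O(M, J) = (6*M)*J + J = 6*J*M + J = J + 6*J*M)
r(I, A) = 73 - A/7 (r(I, A) = -(A - 511)/7 = -(-511 + A)/7 = 73 - A/7)
r(O(-13, 5), -58) + 407722 = (73 - ⅐*(-58)) + 407722 = (73 + 58/7) + 407722 = 569/7 + 407722 = 2854623/7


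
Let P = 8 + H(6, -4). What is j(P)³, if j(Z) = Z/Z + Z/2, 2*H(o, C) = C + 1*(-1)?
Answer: 3375/64 ≈ 52.734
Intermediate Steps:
H(o, C) = -½ + C/2 (H(o, C) = (C + 1*(-1))/2 = (C - 1)/2 = (-1 + C)/2 = -½ + C/2)
P = 11/2 (P = 8 + (-½ + (½)*(-4)) = 8 + (-½ - 2) = 8 - 5/2 = 11/2 ≈ 5.5000)
j(Z) = 1 + Z/2 (j(Z) = 1 + Z*(½) = 1 + Z/2)
j(P)³ = (1 + (½)*(11/2))³ = (1 + 11/4)³ = (15/4)³ = 3375/64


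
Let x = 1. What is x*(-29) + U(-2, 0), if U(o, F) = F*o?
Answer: -29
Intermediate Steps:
x*(-29) + U(-2, 0) = 1*(-29) + 0*(-2) = -29 + 0 = -29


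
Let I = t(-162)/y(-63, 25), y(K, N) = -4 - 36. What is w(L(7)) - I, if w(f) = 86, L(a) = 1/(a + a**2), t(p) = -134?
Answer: 1653/20 ≈ 82.650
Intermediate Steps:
y(K, N) = -40
I = 67/20 (I = -134/(-40) = -134*(-1/40) = 67/20 ≈ 3.3500)
w(L(7)) - I = 86 - 1*67/20 = 86 - 67/20 = 1653/20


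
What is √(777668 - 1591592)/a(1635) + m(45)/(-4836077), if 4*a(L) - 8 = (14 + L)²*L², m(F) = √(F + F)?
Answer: -3*√10/4836077 + 24*I*√22609/7269036093233 ≈ -1.9617e-6 + 4.9645e-10*I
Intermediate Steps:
m(F) = √2*√F (m(F) = √(2*F) = √2*√F)
a(L) = 2 + L²*(14 + L)²/4 (a(L) = 2 + ((14 + L)²*L²)/4 = 2 + (L²*(14 + L)²)/4 = 2 + L²*(14 + L)²/4)
√(777668 - 1591592)/a(1635) + m(45)/(-4836077) = √(777668 - 1591592)/(2 + (¼)*1635²*(14 + 1635)²) + (√2*√45)/(-4836077) = √(-813924)/(2 + (¼)*2673225*1649²) + (√2*(3*√5))*(-1/4836077) = (6*I*√22609)/(2 + (¼)*2673225*2719201) + (3*√10)*(-1/4836077) = (6*I*√22609)/(2 + 7269036093225/4) - 3*√10/4836077 = (6*I*√22609)/(7269036093233/4) - 3*√10/4836077 = (6*I*√22609)*(4/7269036093233) - 3*√10/4836077 = 24*I*√22609/7269036093233 - 3*√10/4836077 = -3*√10/4836077 + 24*I*√22609/7269036093233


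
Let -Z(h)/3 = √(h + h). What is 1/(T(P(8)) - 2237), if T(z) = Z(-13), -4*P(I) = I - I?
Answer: I/(-2237*I + 3*√26) ≈ -0.00044701 + 3.0567e-6*I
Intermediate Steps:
Z(h) = -3*√2*√h (Z(h) = -3*√(h + h) = -3*√2*√h)
P(I) = 0 (P(I) = -(I - I)/4 = -¼*0 = 0)
T(z) = -3*I*√26 (T(z) = -3*√2*√(-13) = -3*√2*I*√13 = -3*I*√26)
1/(T(P(8)) - 2237) = 1/(-3*I*√26 - 2237) = 1/(-2237 - 3*I*√26)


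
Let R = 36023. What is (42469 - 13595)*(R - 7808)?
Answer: 814679910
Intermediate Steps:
(42469 - 13595)*(R - 7808) = (42469 - 13595)*(36023 - 7808) = 28874*28215 = 814679910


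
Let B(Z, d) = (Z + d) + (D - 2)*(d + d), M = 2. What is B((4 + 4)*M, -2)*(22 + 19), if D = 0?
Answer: 902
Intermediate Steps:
B(Z, d) = Z - 3*d (B(Z, d) = (Z + d) + (0 - 2)*(d + d) = (Z + d) - 4*d = Z - 3*d)
B((4 + 4)*M, -2)*(22 + 19) = ((4 + 4)*2 - 3*(-2))*(22 + 19) = (8*2 + 6)*41 = (16 + 6)*41 = 22*41 = 902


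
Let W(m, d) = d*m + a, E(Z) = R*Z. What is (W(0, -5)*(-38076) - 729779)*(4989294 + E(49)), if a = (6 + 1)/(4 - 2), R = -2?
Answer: -4305900661820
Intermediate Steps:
a = 7/2 ≈ 3.5000
E(Z) = -2*Z
W(m, d) = 7/2 + d*m (W(m, d) = d*m + 7/2 = 7/2 + d*m)
(W(0, -5)*(-38076) - 729779)*(4989294 + E(49)) = ((7/2 - 5*0)*(-38076) - 729779)*(4989294 - 2*49) = ((7/2 + 0)*(-38076) - 729779)*(4989294 - 98) = ((7/2)*(-38076) - 729779)*4989196 = (-133266 - 729779)*4989196 = -863045*4989196 = -4305900661820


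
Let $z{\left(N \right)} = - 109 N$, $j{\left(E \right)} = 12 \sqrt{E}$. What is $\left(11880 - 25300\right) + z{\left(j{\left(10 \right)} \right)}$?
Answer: $-13420 - 1308 \sqrt{10} \approx -17556.0$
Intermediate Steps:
$\left(11880 - 25300\right) + z{\left(j{\left(10 \right)} \right)} = \left(11880 - 25300\right) - 109 \cdot 12 \sqrt{10} = -13420 - 1308 \sqrt{10}$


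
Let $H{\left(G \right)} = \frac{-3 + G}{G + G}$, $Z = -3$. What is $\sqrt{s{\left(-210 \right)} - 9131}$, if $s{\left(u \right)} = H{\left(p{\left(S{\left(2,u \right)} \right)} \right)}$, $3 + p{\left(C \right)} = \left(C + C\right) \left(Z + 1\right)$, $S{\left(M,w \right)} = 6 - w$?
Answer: $\frac{i \sqrt{2638714}}{17} \approx 95.554 i$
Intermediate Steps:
$p{\left(C \right)} = -3 - 4 C$ ($p{\left(C \right)} = -3 + \left(C + C\right) \left(-3 + 1\right) = -3 + 2 C \left(-2\right) = -3 - 4 C$)
$H{\left(G \right)} = \frac{-3 + G}{2 G}$
$s{\left(u \right)} = \frac{-30 + 4 u}{2 \left(-27 + 4 u\right)}$ ($s{\left(u \right)} = \frac{-3 - \left(3 + 4 \left(6 - u\right)\right)}{2 \left(-3 - 4 \left(6 - u\right)\right)} = \frac{-3 + \left(-3 + \left(-24 + 4 u\right)\right)}{2 \left(-3 + \left(-24 + 4 u\right)\right)} = \frac{-3 + \left(-27 + 4 u\right)}{2 \left(-27 + 4 u\right)} = \frac{-30 + 4 u}{2 \left(-27 + 4 u\right)}$)
$\sqrt{s{\left(-210 \right)} - 9131} = \sqrt{\frac{15 - -420}{27 - -840} - 9131} = \sqrt{\frac{15 + 420}{27 + 840} - 9131} = \sqrt{\frac{1}{867} \cdot 435 - 9131} = \sqrt{\frac{145}{289} - 9131} = \sqrt{- \frac{2638714}{289}} = \frac{i \sqrt{2638714}}{17}$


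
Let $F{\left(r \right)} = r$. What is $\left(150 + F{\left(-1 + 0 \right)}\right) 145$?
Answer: $21605$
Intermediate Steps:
$\left(150 + F{\left(-1 + 0 \right)}\right) 145 = \left(150 + \left(-1 + 0\right)\right) 145 = \left(150 - 1\right) 145 = 149 \cdot 145 = 21605$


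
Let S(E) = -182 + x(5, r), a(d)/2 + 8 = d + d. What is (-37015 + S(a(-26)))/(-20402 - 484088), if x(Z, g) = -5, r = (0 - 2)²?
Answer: 18601/252245 ≈ 0.073742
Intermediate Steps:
r = 4 (r = (-2)² = 4)
a(d) = -16 + 4*d (a(d) = -16 + 2*(d + d) = -16 + 2*(2*d) = -16 + 4*d)
S(E) = -187 (S(E) = -182 - 5 = -187)
(-37015 + S(a(-26)))/(-20402 - 484088) = (-37015 - 187)/(-20402 - 484088) = -37202/(-504490) = -37202*(-1/504490) = 18601/252245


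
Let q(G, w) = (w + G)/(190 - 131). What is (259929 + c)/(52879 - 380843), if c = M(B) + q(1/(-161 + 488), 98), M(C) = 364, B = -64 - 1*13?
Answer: -1255466224/1581852363 ≈ -0.79367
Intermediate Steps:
B = -77 (B = -64 - 13 = -77)
q(G, w) = G/59 + w/59 (q(G, w) = (G + w)/59 = (G + w)*(1/59) = G/59 + w/59)
c = 7054699/19293 (c = 364 + (1/(59*(-161 + 488)) + (1/59)*98) = 364 + ((1/59)/327 + 98/59) = 364 + ((1/59)*(1/327) + 98/59) = 364 + (1/19293 + 98/59) = 364 + 32047/19293 = 7054699/19293 ≈ 365.66)
(259929 + c)/(52879 - 380843) = (259929 + 7054699/19293)/(52879 - 380843) = (5021864896/19293)/(-327964) = (5021864896/19293)*(-1/327964) = -1255466224/1581852363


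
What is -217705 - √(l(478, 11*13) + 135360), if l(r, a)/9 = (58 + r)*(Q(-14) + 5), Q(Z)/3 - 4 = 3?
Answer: -217705 - 12*√1811 ≈ -2.1822e+5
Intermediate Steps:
Q(Z) = 21 (Q(Z) = 12 + 3*3 = 12 + 9 = 21)
l(r, a) = 13572 + 234*r (l(r, a) = 9*((58 + r)*(21 + 5)) = 9*((58 + r)*26) = 9*(1508 + 26*r) = 13572 + 234*r)
-217705 - √(l(478, 11*13) + 135360) = -217705 - √((13572 + 234*478) + 135360) = -217705 - √((13572 + 111852) + 135360) = -217705 - √(125424 + 135360) = -217705 - √260784 = -217705 - 12*√1811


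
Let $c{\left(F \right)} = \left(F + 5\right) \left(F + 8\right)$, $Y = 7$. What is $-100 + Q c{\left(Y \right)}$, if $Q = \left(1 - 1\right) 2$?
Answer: $-100$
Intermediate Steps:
$c{\left(F \right)} = \left(5 + F\right) \left(8 + F\right)$
$Q = 0$ ($Q = 0 \cdot 2 = 0$)
$-100 + Q c{\left(Y \right)} = -100 + 0 \left(40 + 7^{2} + 13 \cdot 7\right) = -100 + 0 \left(40 + 49 + 91\right) = -100 + 0 \cdot 180 = -100 + 0 = -100$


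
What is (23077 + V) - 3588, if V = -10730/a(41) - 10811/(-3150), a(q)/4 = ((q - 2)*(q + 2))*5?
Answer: 17161342837/880425 ≈ 19492.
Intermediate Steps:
a(q) = 20*(-2 + q)*(2 + q) (a(q) = 4*(((q - 2)*(q + 2))*5) = 4*(((-2 + q)*(2 + q))*5) = 4*(5*(-2 + q)*(2 + q)) = 20*(-2 + q)*(2 + q))
V = 2740012/880425 (V = -10730/(-80 + 20*41²) - 10811/(-3150) = -10730/(-80 + 20*1681) - 10811*(-1/3150) = -10730/(-80 + 33620) + 10811/3150 = -10730/33540 + 10811/3150 = -10730*1/33540 + 10811/3150 = -1073/3354 + 10811/3150 = 2740012/880425 ≈ 3.1121)
(23077 + V) - 3588 = (23077 + 2740012/880425) - 3588 = 20320307737/880425 - 3588 = 17161342837/880425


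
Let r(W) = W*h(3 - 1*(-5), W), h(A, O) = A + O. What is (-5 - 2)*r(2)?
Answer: -140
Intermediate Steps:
r(W) = W*(8 + W) (r(W) = W*((3 - 1*(-5)) + W) = W*((3 + 5) + W) = W*(8 + W))
(-5 - 2)*r(2) = (-5 - 2)*(2*(8 + 2)) = -14*10 = -7*20 = -140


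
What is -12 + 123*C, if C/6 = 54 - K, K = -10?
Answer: 47220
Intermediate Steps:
C = 384 (C = 6*(54 - 1*(-10)) = 6*(54 + 10) = 6*64 = 384)
-12 + 123*C = -12 + 123*384 = -12 + 47232 = 47220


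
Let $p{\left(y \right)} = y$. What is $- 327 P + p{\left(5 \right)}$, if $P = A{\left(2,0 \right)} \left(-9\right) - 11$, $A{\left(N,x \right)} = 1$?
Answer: $6545$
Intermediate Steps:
$P = -20$ ($P = 1 \left(-9\right) - 11 = -9 - 11 = -20$)
$- 327 P + p{\left(5 \right)} = \left(-327\right) \left(-20\right) + 5 = 6540 + 5 = 6545$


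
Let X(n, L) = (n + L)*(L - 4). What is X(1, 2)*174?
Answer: -1044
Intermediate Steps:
X(n, L) = (-4 + L)*(L + n) (X(n, L) = (L + n)*(-4 + L) = (-4 + L)*(L + n))
X(1, 2)*174 = (2² - 4*2 - 4*1 + 2*1)*174 = (4 - 8 - 4 + 2)*174 = -6*174 = -1044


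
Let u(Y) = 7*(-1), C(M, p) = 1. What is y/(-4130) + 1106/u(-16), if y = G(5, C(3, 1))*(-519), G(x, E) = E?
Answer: -652021/4130 ≈ -157.87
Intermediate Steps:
u(Y) = -7
y = -519 (y = 1*(-519) = -519)
y/(-4130) + 1106/u(-16) = -519/(-4130) + 1106/(-7) = -519*(-1/4130) + 1106*(-⅐) = 519/4130 - 158 = -652021/4130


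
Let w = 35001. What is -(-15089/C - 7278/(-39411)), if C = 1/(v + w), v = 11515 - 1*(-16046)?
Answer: 12401301960040/13137 ≈ 9.4400e+8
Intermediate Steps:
v = 27561 (v = 11515 + 16046 = 27561)
C = 1/62562 (C = 1/(27561 + 35001) = 1/62562 ≈ 1.5984e-5)
-(-15089/C - 7278/(-39411)) = -(-15089/1/62562 - 7278/(-39411)) = -(-15089*62562 - 7278*(-1/39411)) = -(-943998018 + 2426/13137) = -1*(-12401301960040/13137) = 12401301960040/13137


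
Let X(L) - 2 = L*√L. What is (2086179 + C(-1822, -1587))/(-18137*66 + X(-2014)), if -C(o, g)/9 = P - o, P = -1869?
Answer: -312218257260/180134242543 + 1050604107*I*√2014/360268485086 ≈ -1.7333 + 0.13087*I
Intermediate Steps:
X(L) = 2 + L^(3/2) (X(L) = 2 + L*√L = 2 + L^(3/2))
C(o, g) = 16821 + 9*o (C(o, g) = -9*(-1869 - o) = 16821 + 9*o)
(2086179 + C(-1822, -1587))/(-18137*66 + X(-2014)) = (2086179 + (16821 + 9*(-1822)))/(-18137*66 + (2 + (-2014)^(3/2))) = (2086179 + (16821 - 16398))/(-1197042 + (2 - 2014*I*√2014)) = (2086179 + 423)/(-1197040 - 2014*I*√2014) = 2086602/(-1197040 - 2014*I*√2014)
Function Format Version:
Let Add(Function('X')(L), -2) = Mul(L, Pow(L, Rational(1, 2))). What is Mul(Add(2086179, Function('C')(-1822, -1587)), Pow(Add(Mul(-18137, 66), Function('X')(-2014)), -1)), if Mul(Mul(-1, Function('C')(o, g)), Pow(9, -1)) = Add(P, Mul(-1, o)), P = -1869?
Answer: Add(Rational(-312218257260, 180134242543), Mul(Rational(1050604107, 360268485086), I, Pow(2014, Rational(1, 2)))) ≈ Add(-1.7333, Mul(0.13087, I))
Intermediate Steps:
Function('X')(L) = Add(2, Pow(L, Rational(3, 2))) (Function('X')(L) = Add(2, Mul(L, Pow(L, Rational(1, 2)))) = Add(2, Pow(L, Rational(3, 2))))
Function('C')(o, g) = Add(16821, Mul(9, o)) (Function('C')(o, g) = Mul(-9, Add(-1869, Mul(-1, o))) = Add(16821, Mul(9, o)))
Mul(Add(2086179, Function('C')(-1822, -1587)), Pow(Add(Mul(-18137, 66), Function('X')(-2014)), -1)) = Mul(Add(2086179, Add(16821, Mul(9, -1822))), Pow(Add(Mul(-18137, 66), Add(2, Pow(-2014, Rational(3, 2)))), -1)) = Mul(Add(2086179, Add(16821, -16398)), Pow(Add(-1197042, Add(2, Mul(-2014, I, Pow(2014, Rational(1, 2))))), -1)) = Mul(Add(2086179, 423), Pow(Add(-1197040, Mul(-2014, I, Pow(2014, Rational(1, 2)))), -1)) = Mul(2086602, Pow(Add(-1197040, Mul(-2014, I, Pow(2014, Rational(1, 2)))), -1))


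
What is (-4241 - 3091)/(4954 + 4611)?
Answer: -7332/9565 ≈ -0.76654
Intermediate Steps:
(-4241 - 3091)/(4954 + 4611) = -7332/9565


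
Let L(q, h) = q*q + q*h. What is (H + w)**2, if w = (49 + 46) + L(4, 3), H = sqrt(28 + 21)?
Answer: 16900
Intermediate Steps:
L(q, h) = q**2 + h*q
H = 7 (H = sqrt(49) = 7)
w = 123 (w = (49 + 46) + 4*(3 + 4) = 95 + 4*7 = 95 + 28 = 123)
(H + w)**2 = (7 + 123)**2 = 130**2 = 16900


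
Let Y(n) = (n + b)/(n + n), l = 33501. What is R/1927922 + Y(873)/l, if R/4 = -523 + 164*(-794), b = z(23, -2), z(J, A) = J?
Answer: -7646851264766/28192362963453 ≈ -0.27124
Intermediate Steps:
b = 23
R = -522956 (R = 4*(-523 + 164*(-794)) = 4*(-523 - 130216) = 4*(-130739) = -522956)
Y(n) = (23 + n)/(2*n) (Y(n) = (n + 23)/(n + n) = (23 + n)/((2*n)) = (23 + n)*(1/(2*n)) = (23 + n)/(2*n))
R/1927922 + Y(873)/l = -522956/1927922 + ((½)*(23 + 873)/873)/33501 = -522956*1/1927922 + ((½)*(1/873)*896)*(1/33501) = -261478/963961 + (448/873)*(1/33501) = -261478/963961 + 448/29246373 = -7646851264766/28192362963453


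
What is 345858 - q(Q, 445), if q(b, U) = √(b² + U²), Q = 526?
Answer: 345858 - √474701 ≈ 3.4517e+5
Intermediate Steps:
q(b, U) = √(U² + b²)
345858 - q(Q, 445) = 345858 - √(445² + 526²) = 345858 - √(198025 + 276676) = 345858 - √474701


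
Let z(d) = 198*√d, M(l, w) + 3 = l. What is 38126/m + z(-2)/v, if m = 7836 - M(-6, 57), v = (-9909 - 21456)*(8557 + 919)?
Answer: 38126/7845 - 11*I*√2/16511930 ≈ 4.8599 - 9.4213e-7*I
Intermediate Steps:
v = -297214740 (v = -31365*9476 = -297214740)
M(l, w) = -3 + l
m = 7845 (m = 7836 - (-3 - 6) = 7836 - 1*(-9) = 7836 + 9 = 7845)
38126/m + z(-2)/v = 38126/7845 + (198*√(-2))/(-297214740) = 38126*(1/7845) + (198*(I*√2))*(-1/297214740) = 38126/7845 + (198*I*√2)*(-1/297214740) = 38126/7845 - 11*I*√2/16511930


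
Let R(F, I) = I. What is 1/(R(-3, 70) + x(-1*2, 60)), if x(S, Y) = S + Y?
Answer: 1/128 ≈ 0.0078125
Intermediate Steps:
1/(R(-3, 70) + x(-1*2, 60)) = 1/(70 + (-1*2 + 60)) = 1/(70 + (-2 + 60)) = 1/(70 + 58) = 1/128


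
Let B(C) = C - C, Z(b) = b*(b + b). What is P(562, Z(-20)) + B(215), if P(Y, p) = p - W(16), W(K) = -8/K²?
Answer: 25601/32 ≈ 800.03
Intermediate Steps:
Z(b) = 2*b² (Z(b) = b*(2*b) = 2*b²)
W(K) = -8/K²
B(C) = 0
P(Y, p) = 1/32 + p (P(Y, p) = p - (-8)/16² = p - (-8)/256 = p - 1*(-1/32) = p + 1/32 = 1/32 + p)
P(562, Z(-20)) + B(215) = (1/32 + 2*(-20)²) + 0 = (1/32 + 2*400) + 0 = (1/32 + 800) + 0 = 25601/32 + 0 = 25601/32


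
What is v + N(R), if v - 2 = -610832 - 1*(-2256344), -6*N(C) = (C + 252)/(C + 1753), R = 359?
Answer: 20851952797/12672 ≈ 1.6455e+6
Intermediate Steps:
N(C) = -(252 + C)/(6*(1753 + C)) (N(C) = -(C + 252)/(6*(C + 1753)) = -(252 + C)/(6*(1753 + C)))
v = 1645514 (v = 2 + (-610832 - 1*(-2256344)) = 2 + (-610832 + 2256344) = 2 + 1645512 = 1645514)
v + N(R) = 1645514 + (-252 - 1*359)/(6*(1753 + 359)) = 1645514 + (⅙)*(-252 - 359)/2112 = 1645514 + (⅙)*(1/2112)*(-611) = 1645514 - 611/12672 = 20851952797/12672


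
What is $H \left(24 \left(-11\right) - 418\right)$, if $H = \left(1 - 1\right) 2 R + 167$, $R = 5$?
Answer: $-113894$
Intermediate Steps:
$H = 167$ ($H = \left(1 - 1\right) 2 \cdot 5 + 167 = 0 \cdot 2 \cdot 5 + 167 = 0 \cdot 5 + 167 = 0 + 167 = 167$)
$H \left(24 \left(-11\right) - 418\right) = 167 \left(24 \left(-11\right) - 418\right) = 167 \left(-264 - 418\right) = 167 \left(-682\right) = -113894$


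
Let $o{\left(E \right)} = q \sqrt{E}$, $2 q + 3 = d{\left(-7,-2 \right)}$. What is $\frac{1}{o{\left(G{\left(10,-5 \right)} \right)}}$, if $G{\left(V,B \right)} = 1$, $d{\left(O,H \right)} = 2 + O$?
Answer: $- \frac{1}{4} \approx -0.25$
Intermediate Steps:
$q = -4$ ($q = - \frac{3}{2} + \frac{2 - 7}{2} = - \frac{3}{2} + \frac{1}{2} \left(-5\right) = - \frac{3}{2} - \frac{5}{2} = -4$)
$o{\left(E \right)} = - 4 \sqrt{E}$
$\frac{1}{o{\left(G{\left(10,-5 \right)} \right)}} = \frac{1}{\left(-4\right) \sqrt{1}} = \frac{1}{\left(-4\right) 1} = \frac{1}{-4} = - \frac{1}{4}$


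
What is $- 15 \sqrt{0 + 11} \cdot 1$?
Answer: $- 15 \sqrt{11} \approx -49.749$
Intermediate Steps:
$- 15 \sqrt{0 + 11} \cdot 1 = - 15 \sqrt{11} \cdot 1 = - 15 \sqrt{11}$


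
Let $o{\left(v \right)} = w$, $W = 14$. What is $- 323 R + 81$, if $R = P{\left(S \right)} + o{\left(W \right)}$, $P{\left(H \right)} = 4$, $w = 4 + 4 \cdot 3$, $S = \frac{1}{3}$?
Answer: $-6379$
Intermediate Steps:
$S = \frac{1}{3} \approx 0.33333$
$w = 16$ ($w = 4 + 12 = 16$)
$o{\left(v \right)} = 16$
$R = 20$ ($R = 4 + 16 = 20$)
$- 323 R + 81 = \left(-323\right) 20 + 81 = -6460 + 81 = -6379$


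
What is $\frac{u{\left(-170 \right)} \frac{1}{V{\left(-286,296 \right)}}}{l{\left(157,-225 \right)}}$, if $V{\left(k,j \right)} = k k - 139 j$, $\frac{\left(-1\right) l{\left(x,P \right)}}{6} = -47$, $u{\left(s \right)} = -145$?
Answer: $- \frac{145}{11463864} \approx -1.2648 \cdot 10^{-5}$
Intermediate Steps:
$l{\left(x,P \right)} = 282$ ($l{\left(x,P \right)} = \left(-6\right) \left(-47\right) = 282$)
$V{\left(k,j \right)} = k^{2} - 139 j$
$\frac{u{\left(-170 \right)} \frac{1}{V{\left(-286,296 \right)}}}{l{\left(157,-225 \right)}} = \frac{\left(-145\right) \frac{1}{\left(-286\right)^{2} - 41144}}{282} = - \frac{145}{81796 - 41144} \cdot \frac{1}{282} = - \frac{145}{40652} \cdot \frac{1}{282} = \left(-145\right) \frac{1}{40652} \cdot \frac{1}{282} = \left(- \frac{145}{40652}\right) \frac{1}{282} = - \frac{145}{11463864}$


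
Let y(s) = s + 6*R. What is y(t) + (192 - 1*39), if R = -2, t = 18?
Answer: 159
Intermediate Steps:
y(s) = -12 + s (y(s) = s + 6*(-2) = s - 12 = -12 + s)
y(t) + (192 - 1*39) = (-12 + 18) + (192 - 1*39) = 6 + (192 - 39) = 6 + 153 = 159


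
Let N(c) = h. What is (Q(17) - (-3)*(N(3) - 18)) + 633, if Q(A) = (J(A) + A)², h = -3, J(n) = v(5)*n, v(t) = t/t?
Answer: 1726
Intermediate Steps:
v(t) = 1
J(n) = n (J(n) = 1*n = n)
N(c) = -3
Q(A) = 4*A² (Q(A) = (A + A)² = (2*A)² = 4*A²)
(Q(17) - (-3)*(N(3) - 18)) + 633 = (4*17² - (-3)*(-3 - 18)) + 633 = (4*289 - (-3)*(-21)) + 633 = (1156 - 1*63) + 633 = (1156 - 63) + 633 = 1093 + 633 = 1726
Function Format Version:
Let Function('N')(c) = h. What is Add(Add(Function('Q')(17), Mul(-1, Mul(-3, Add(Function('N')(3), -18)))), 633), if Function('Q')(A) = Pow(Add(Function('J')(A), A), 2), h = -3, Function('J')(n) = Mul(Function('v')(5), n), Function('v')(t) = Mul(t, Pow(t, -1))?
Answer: 1726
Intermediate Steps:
Function('v')(t) = 1
Function('J')(n) = n (Function('J')(n) = Mul(1, n) = n)
Function('N')(c) = -3
Function('Q')(A) = Mul(4, Pow(A, 2)) (Function('Q')(A) = Pow(Add(A, A), 2) = Pow(Mul(2, A), 2) = Mul(4, Pow(A, 2)))
Add(Add(Function('Q')(17), Mul(-1, Mul(-3, Add(Function('N')(3), -18)))), 633) = Add(Add(Mul(4, Pow(17, 2)), Mul(-1, Mul(-3, Add(-3, -18)))), 633) = Add(Add(Mul(4, 289), Mul(-1, Mul(-3, -21))), 633) = Add(Add(1156, Mul(-1, 63)), 633) = Add(Add(1156, -63), 633) = Add(1093, 633) = 1726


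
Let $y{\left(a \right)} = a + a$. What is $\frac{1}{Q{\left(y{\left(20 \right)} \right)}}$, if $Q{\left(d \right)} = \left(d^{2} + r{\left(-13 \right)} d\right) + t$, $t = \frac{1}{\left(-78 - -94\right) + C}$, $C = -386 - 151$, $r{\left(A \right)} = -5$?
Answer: $\frac{521}{729399} \approx 0.00071429$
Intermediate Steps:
$C = -537$
$t = - \frac{1}{521}$ ($t = \frac{1}{\left(-78 - -94\right) - 537} = \frac{1}{\left(-78 + 94\right) - 537} = \frac{1}{16 - 537} = \frac{1}{-521} = - \frac{1}{521} \approx -0.0019194$)
$y{\left(a \right)} = 2 a$
$Q{\left(d \right)} = - \frac{1}{521} + d^{2} - 5 d$ ($Q{\left(d \right)} = \left(d^{2} - 5 d\right) - \frac{1}{521} = - \frac{1}{521} + d^{2} - 5 d$)
$\frac{1}{Q{\left(y{\left(20 \right)} \right)}} = \frac{1}{- \frac{1}{521} + \left(2 \cdot 20\right)^{2} - 5 \cdot 2 \cdot 20} = \frac{1}{- \frac{1}{521} + 40^{2} - 200} = \frac{1}{- \frac{1}{521} + 1600 - 200} = \frac{1}{\frac{729399}{521}} = \frac{521}{729399}$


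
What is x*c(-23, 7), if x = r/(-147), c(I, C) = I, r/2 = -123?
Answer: -1886/49 ≈ -38.490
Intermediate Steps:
r = -246 (r = 2*(-123) = -246)
x = 82/49 (x = -246/(-147) = -246*(-1/147) = 82/49 ≈ 1.6735)
x*c(-23, 7) = (82/49)*(-23) = -1886/49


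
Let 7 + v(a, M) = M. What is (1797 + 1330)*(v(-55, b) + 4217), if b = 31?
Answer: 13261607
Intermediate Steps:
v(a, M) = -7 + M
(1797 + 1330)*(v(-55, b) + 4217) = (1797 + 1330)*((-7 + 31) + 4217) = 3127*(24 + 4217) = 3127*4241 = 13261607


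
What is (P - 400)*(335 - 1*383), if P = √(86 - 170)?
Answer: 19200 - 96*I*√21 ≈ 19200.0 - 439.93*I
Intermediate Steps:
P = 2*I*√21 (P = √(-84) = 2*I*√21 ≈ 9.1651*I)
(P - 400)*(335 - 1*383) = (2*I*√21 - 400)*(335 - 1*383) = (-400 + 2*I*√21)*(335 - 383) = (-400 + 2*I*√21)*(-48) = 19200 - 96*I*√21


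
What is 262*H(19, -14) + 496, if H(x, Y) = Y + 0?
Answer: -3172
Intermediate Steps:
H(x, Y) = Y
262*H(19, -14) + 496 = 262*(-14) + 496 = -3668 + 496 = -3172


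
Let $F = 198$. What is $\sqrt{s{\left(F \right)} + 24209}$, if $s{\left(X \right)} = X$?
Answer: $\sqrt{24407} \approx 156.23$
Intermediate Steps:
$\sqrt{s{\left(F \right)} + 24209} = \sqrt{198 + 24209} = \sqrt{24407}$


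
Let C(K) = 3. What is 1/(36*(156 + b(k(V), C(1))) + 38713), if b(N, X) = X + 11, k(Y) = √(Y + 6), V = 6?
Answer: 1/44833 ≈ 2.2305e-5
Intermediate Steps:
k(Y) = √(6 + Y)
b(N, X) = 11 + X
1/(36*(156 + b(k(V), C(1))) + 38713) = 1/(36*(156 + (11 + 3)) + 38713) = 1/(36*(156 + 14) + 38713) = 1/(36*170 + 38713) = 1/(6120 + 38713) = 1/44833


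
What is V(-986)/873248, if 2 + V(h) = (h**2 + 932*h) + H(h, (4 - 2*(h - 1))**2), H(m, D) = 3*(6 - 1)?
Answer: 53257/873248 ≈ 0.060987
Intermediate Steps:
H(m, D) = 15 (H(m, D) = 3*5 = 15)
V(h) = 13 + h**2 + 932*h (V(h) = -2 + ((h**2 + 932*h) + 15) = -2 + (15 + h**2 + 932*h) = 13 + h**2 + 932*h)
V(-986)/873248 = (13 + (-986)**2 + 932*(-986))/873248 = (13 + 972196 - 918952)*(1/873248) = 53257*(1/873248) = 53257/873248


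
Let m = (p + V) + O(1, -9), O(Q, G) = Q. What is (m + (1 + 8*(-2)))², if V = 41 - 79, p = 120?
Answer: 4624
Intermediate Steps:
V = -38
m = 83 (m = (120 - 38) + 1 = 82 + 1 = 83)
(m + (1 + 8*(-2)))² = (83 + (1 + 8*(-2)))² = (83 + (1 - 16))² = (83 - 15)² = 68² = 4624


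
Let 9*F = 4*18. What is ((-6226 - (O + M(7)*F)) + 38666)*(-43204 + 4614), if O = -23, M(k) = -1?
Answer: -1253055890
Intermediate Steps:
F = 8 (F = (4*18)/9 = (⅑)*72 = 8)
((-6226 - (O + M(7)*F)) + 38666)*(-43204 + 4614) = ((-6226 - (-23 - 1*8)) + 38666)*(-43204 + 4614) = ((-6226 - (-23 - 8)) + 38666)*(-38590) = ((-6226 - 1*(-31)) + 38666)*(-38590) = ((-6226 + 31) + 38666)*(-38590) = (-6195 + 38666)*(-38590) = 32471*(-38590) = -1253055890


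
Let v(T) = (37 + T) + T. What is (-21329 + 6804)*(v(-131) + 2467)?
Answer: -32565050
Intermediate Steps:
v(T) = 37 + 2*T
(-21329 + 6804)*(v(-131) + 2467) = (-21329 + 6804)*((37 + 2*(-131)) + 2467) = -14525*((37 - 262) + 2467) = -14525*(-225 + 2467) = -14525*2242 = -32565050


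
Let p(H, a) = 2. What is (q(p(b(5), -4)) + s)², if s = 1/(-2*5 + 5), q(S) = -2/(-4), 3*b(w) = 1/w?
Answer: 9/100 ≈ 0.090000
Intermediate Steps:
b(w) = 1/(3*w)
q(S) = ½ (q(S) = -2*(-¼) = ½)
s = -⅕ (s = 1/(-10 + 5) = 1/(-5) = -⅕ ≈ -0.20000)
(q(p(b(5), -4)) + s)² = (½ - ⅕)² = (3/10)² = 9/100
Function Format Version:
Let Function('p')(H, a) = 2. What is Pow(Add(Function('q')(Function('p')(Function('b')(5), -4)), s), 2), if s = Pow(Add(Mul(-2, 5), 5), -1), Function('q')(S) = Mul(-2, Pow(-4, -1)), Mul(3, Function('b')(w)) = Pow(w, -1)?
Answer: Rational(9, 100) ≈ 0.090000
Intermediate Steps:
Function('b')(w) = Mul(Rational(1, 3), Pow(w, -1))
Function('q')(S) = Rational(1, 2) (Function('q')(S) = Mul(-2, Rational(-1, 4)) = Rational(1, 2))
s = Rational(-1, 5) (s = Pow(Add(-10, 5), -1) = Pow(-5, -1) = Rational(-1, 5) ≈ -0.20000)
Pow(Add(Function('q')(Function('p')(Function('b')(5), -4)), s), 2) = Pow(Add(Rational(1, 2), Rational(-1, 5)), 2) = Pow(Rational(3, 10), 2) = Rational(9, 100)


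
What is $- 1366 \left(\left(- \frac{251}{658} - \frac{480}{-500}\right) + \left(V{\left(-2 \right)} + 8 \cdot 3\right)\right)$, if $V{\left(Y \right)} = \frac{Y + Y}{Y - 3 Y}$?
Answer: $- \frac{264913161}{8225} \approx -32208.0$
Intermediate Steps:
$V{\left(Y \right)} = -1$ ($V{\left(Y \right)} = \frac{2 Y}{\left(-2\right) Y} = 2 Y \left(- \frac{1}{2 Y}\right) = -1$)
$- 1366 \left(\left(- \frac{251}{658} - \frac{480}{-500}\right) + \left(V{\left(-2 \right)} + 8 \cdot 3\right)\right) = - 1366 \left(\left(- \frac{251}{658} - \frac{480}{-500}\right) + \left(-1 + 8 \cdot 3\right)\right) = - 1366 \left(\left(\left(-251\right) \frac{1}{658} - - \frac{24}{25}\right) + \left(-1 + 24\right)\right) = - 1366 \left(\left(- \frac{251}{658} + \frac{24}{25}\right) + 23\right) = - 1366 \left(\frac{9517}{16450} + 23\right) = \left(-1366\right) \frac{387867}{16450} = - \frac{264913161}{8225}$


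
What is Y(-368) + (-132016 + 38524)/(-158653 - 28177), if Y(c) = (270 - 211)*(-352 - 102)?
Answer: -357452492/13345 ≈ -26786.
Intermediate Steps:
Y(c) = -26786 (Y(c) = 59*(-454) = -26786)
Y(-368) + (-132016 + 38524)/(-158653 - 28177) = -26786 + (-132016 + 38524)/(-158653 - 28177) = -26786 - 93492/(-186830) = -26786 - 93492*(-1/186830) = -26786 + 6678/13345 = -357452492/13345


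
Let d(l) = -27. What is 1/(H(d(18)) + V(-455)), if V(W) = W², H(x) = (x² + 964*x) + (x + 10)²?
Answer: 1/182015 ≈ 5.4941e-6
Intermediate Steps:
H(x) = x² + (10 + x)² + 964*x (H(x) = (x² + 964*x) + (10 + x)² = x² + (10 + x)² + 964*x)
1/(H(d(18)) + V(-455)) = 1/((100 + 2*(-27)² + 984*(-27)) + (-455)²) = 1/((100 + 2*729 - 26568) + 207025) = 1/((100 + 1458 - 26568) + 207025) = 1/(-25010 + 207025) = 1/182015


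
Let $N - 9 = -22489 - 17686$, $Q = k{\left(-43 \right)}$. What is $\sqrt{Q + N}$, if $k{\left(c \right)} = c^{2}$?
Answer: $i \sqrt{38317} \approx 195.75 i$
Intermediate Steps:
$Q = 1849$ ($Q = \left(-43\right)^{2} = 1849$)
$N = -40166$ ($N = 9 - 40175 = -40166$)
$\sqrt{Q + N} = \sqrt{1849 - 40166} = \sqrt{-38317} = i \sqrt{38317}$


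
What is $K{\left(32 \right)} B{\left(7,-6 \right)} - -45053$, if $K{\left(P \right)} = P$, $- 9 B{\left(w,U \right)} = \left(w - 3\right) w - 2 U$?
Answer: $\frac{404197}{9} \approx 44911.0$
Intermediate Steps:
$B{\left(w,U \right)} = \frac{2 U}{9} - \frac{w \left(-3 + w\right)}{9}$ ($B{\left(w,U \right)} = - \frac{\left(w - 3\right) w - 2 U}{9} = - \frac{\left(-3 + w\right) w - 2 U}{9} = - \frac{w \left(-3 + w\right) - 2 U}{9} = - \frac{- 2 U + w \left(-3 + w\right)}{9} = \frac{2 U}{9} - \frac{w \left(-3 + w\right)}{9}$)
$K{\left(32 \right)} B{\left(7,-6 \right)} - -45053 = 32 \left(- \frac{7^{2}}{9} + \frac{1}{3} \cdot 7 + \frac{2}{9} \left(-6\right)\right) - -45053 = 32 \left(\left(- \frac{1}{9}\right) 49 + \frac{7}{3} - \frac{4}{3}\right) + 45053 = 32 \left(- \frac{49}{9} + \frac{7}{3} - \frac{4}{3}\right) + 45053 = 32 \left(- \frac{40}{9}\right) + 45053 = - \frac{1280}{9} + 45053 = \frac{404197}{9}$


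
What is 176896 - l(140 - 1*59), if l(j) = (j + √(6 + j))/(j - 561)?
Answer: 28303387/160 + √87/480 ≈ 1.7690e+5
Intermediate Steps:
l(j) = (j + √(6 + j))/(-561 + j)
176896 - l(140 - 1*59) = 176896 - ((140 - 1*59) + √(6 + (140 - 1*59)))/(-561 + (140 - 1*59)) = 176896 - ((140 - 59) + √(6 + (140 - 59)))/(-561 + (140 - 59)) = 176896 - (81 + √(6 + 81))/(-561 + 81) = 176896 - (81 + √87)/(-480) = 176896 - (-1)*(81 + √87)/480 = 176896 - (-27/160 - √87/480) = 176896 + (27/160 + √87/480) = 28303387/160 + √87/480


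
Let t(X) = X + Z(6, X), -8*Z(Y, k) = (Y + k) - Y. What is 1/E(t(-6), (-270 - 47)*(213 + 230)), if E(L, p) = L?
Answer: -4/21 ≈ -0.19048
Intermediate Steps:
Z(Y, k) = -k/8 (Z(Y, k) = -((Y + k) - Y)/8 = -k/8)
t(X) = 7*X/8 (t(X) = X - X/8 = 7*X/8)
1/E(t(-6), (-270 - 47)*(213 + 230)) = 1/((7/8)*(-6)) = 1/(-21/4) = -4/21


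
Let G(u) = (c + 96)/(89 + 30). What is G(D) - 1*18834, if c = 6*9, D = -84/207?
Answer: -2241096/119 ≈ -18833.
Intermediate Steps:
D = -28/69 (D = -84*1/207 = -28/69 ≈ -0.40580)
c = 54
G(u) = 150/119 (G(u) = (54 + 96)/(89 + 30) = 150/119)
G(D) - 1*18834 = 150/119 - 1*18834 = 150/119 - 18834 = -2241096/119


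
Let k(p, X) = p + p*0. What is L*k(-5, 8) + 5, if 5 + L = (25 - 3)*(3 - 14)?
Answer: 1240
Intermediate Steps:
L = -247 (L = -5 + (25 - 3)*(3 - 14) = -5 + 22*(-11) = -5 - 242 = -247)
k(p, X) = p (k(p, X) = p + 0 = p)
L*k(-5, 8) + 5 = -247*(-5) + 5 = 1235 + 5 = 1240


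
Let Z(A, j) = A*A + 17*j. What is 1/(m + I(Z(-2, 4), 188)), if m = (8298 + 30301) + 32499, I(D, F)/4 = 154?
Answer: 1/71714 ≈ 1.3944e-5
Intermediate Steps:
Z(A, j) = A**2 + 17*j
I(D, F) = 616 (I(D, F) = 4*154 = 616)
m = 71098 (m = 38599 + 32499 = 71098)
1/(m + I(Z(-2, 4), 188)) = 1/(71098 + 616) = 1/71714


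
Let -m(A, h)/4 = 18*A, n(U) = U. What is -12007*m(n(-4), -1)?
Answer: -3458016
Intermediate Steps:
m(A, h) = -72*A
-12007*m(n(-4), -1) = -(-864504)*(-4) = -12007*288 = -3458016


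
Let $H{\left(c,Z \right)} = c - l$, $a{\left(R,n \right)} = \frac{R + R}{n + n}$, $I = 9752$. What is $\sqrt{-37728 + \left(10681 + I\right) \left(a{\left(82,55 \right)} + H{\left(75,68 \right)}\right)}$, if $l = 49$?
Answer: $\frac{6 \sqrt{44030030}}{55} \approx 723.87$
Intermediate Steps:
$a{\left(R,n \right)} = \frac{R}{n}$ ($a{\left(R,n \right)} = \frac{2 R}{2 n} = 2 R \frac{1}{2 n} = \frac{R}{n}$)
$H{\left(c,Z \right)} = -49 + c$ ($H{\left(c,Z \right)} = c - 49 = -49 + c$)
$\sqrt{-37728 + \left(10681 + I\right) \left(a{\left(82,55 \right)} + H{\left(75,68 \right)}\right)} = \sqrt{-37728 + \left(10681 + 9752\right) \left(\frac{82}{55} + \left(-49 + 75\right)\right)} = \sqrt{-37728 + 20433 \left(82 \cdot \frac{1}{55} + 26\right)} = \sqrt{-37728 + 20433 \left(\frac{82}{55} + 26\right)} = \sqrt{-37728 + 20433 \cdot \frac{1512}{55}} = \sqrt{-37728 + \frac{30894696}{55}} = \sqrt{\frac{28819656}{55}} = \frac{6 \sqrt{44030030}}{55}$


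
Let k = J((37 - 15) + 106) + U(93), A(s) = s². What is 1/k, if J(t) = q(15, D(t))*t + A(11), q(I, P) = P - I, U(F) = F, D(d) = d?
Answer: 1/14678 ≈ 6.8129e-5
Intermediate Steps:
J(t) = 121 + t*(-15 + t) (J(t) = (t - 1*15)*t + 11² = (t - 15)*t + 121 = (-15 + t)*t + 121 = t*(-15 + t) + 121 = 121 + t*(-15 + t))
k = 14678 (k = (121 + ((37 - 15) + 106)*(-15 + ((37 - 15) + 106))) + 93 = (121 + (22 + 106)*(-15 + (22 + 106))) + 93 = (121 + 128*(-15 + 128)) + 93 = (121 + 128*113) + 93 = (121 + 14464) + 93 = 14585 + 93 = 14678)
1/k = 1/14678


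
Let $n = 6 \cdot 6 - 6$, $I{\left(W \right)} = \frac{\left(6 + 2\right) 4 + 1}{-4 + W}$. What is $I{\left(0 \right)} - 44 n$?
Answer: $- \frac{5313}{4} \approx -1328.3$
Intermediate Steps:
$I{\left(W \right)} = \frac{33}{-4 + W}$ ($I{\left(W \right)} = \frac{8 \cdot 4 + 1}{-4 + W} = \frac{32 + 1}{-4 + W} = \frac{33}{-4 + W}$)
$n = 30$ ($n = 36 - 6 = 30$)
$I{\left(0 \right)} - 44 n = \frac{33}{-4 + 0} - 1320 = \frac{33}{-4} - 1320 = 33 \left(- \frac{1}{4}\right) - 1320 = - \frac{33}{4} - 1320 = - \frac{5313}{4}$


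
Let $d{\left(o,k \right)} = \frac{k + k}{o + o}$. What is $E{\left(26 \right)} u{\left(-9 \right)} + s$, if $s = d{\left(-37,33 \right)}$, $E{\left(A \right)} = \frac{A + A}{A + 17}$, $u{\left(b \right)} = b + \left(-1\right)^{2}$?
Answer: $- \frac{16811}{1591} \approx -10.566$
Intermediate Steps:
$u{\left(b \right)} = 1 + b$ ($u{\left(b \right)} = b + 1 = 1 + b$)
$E{\left(A \right)} = \frac{2 A}{17 + A}$
$d{\left(o,k \right)} = \frac{k}{o}$ ($d{\left(o,k \right)} = \frac{2 k}{2 o} = 2 k \frac{1}{2 o} = \frac{k}{o}$)
$s = - \frac{33}{37}$ ($s = \frac{33}{-37} = 33 \left(- \frac{1}{37}\right) = - \frac{33}{37} \approx -0.89189$)
$E{\left(26 \right)} u{\left(-9 \right)} + s = 2 \cdot 26 \frac{1}{17 + 26} \left(1 - 9\right) - \frac{33}{37} = 2 \cdot 26 \cdot \frac{1}{43} \left(-8\right) - \frac{33}{37} = \frac{52}{43} \left(-8\right) - \frac{33}{37} = - \frac{416}{43} - \frac{33}{37} = - \frac{16811}{1591}$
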